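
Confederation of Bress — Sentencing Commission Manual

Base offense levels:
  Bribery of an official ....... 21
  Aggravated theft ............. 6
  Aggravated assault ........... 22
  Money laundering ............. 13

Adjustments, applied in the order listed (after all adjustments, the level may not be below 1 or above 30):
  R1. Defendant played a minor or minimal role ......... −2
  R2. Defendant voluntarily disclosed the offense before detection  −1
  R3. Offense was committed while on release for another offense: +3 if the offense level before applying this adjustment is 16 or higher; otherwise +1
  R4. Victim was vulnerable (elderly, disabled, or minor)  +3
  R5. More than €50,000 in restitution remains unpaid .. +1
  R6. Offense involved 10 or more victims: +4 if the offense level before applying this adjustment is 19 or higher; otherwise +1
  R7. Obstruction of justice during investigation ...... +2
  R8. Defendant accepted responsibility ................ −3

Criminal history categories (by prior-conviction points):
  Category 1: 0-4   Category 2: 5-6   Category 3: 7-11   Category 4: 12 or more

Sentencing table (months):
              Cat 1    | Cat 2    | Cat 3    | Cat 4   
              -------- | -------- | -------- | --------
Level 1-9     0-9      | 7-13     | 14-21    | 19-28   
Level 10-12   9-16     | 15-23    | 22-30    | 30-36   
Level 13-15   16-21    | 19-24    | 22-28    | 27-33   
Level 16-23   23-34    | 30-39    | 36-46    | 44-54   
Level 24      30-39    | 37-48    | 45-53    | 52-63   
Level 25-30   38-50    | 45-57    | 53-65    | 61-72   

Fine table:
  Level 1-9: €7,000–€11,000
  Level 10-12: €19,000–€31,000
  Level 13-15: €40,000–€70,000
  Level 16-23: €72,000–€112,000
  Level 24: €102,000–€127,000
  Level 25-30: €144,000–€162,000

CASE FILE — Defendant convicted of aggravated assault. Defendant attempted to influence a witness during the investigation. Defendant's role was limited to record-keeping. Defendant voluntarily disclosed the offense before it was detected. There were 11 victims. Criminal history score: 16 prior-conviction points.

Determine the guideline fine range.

Base offense level for aggravated assault: 22.
R1 applies: 22 − 2 = 20.
R2 applies: 20 − 1 = 19.
R3 does not apply.
R4 does not apply.
R6 applies (level before this adjustment is 19 ≥ 19, so +4): 19 + 4 = 23.
R7 applies: 23 + 2 = 25.
Final offense level: 25.
Level 25 falls in the 25-30 band.
Fine table: Level 25-30 → €144,000–€162,000.

€144,000–€162,000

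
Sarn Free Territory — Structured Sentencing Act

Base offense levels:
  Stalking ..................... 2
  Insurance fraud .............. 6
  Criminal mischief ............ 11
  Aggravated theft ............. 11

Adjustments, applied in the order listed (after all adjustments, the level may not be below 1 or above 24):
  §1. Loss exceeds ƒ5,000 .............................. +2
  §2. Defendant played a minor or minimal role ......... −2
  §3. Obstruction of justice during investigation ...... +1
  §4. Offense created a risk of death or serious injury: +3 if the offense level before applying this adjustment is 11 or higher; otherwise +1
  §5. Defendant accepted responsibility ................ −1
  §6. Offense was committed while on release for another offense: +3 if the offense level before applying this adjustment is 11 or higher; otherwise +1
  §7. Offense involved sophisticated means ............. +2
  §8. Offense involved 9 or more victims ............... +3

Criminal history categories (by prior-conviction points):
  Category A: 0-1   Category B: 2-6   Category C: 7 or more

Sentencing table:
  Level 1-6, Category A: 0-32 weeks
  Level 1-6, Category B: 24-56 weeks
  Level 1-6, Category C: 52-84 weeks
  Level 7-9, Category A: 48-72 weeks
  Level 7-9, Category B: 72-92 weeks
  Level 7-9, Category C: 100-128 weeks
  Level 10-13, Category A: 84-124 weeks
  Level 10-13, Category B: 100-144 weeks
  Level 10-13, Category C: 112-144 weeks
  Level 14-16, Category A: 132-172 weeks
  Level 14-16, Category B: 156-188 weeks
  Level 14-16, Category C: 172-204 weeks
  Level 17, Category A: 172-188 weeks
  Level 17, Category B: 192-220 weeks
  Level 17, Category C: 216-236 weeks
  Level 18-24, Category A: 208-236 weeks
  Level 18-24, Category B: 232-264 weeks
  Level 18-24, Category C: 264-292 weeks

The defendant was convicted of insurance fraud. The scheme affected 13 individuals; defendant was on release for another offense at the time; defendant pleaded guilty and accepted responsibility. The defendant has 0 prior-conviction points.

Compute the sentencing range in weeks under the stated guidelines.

48-72 weeks

Base offense level for insurance fraud: 6.
§3 does not apply.
§5 applies: 6 − 1 = 5.
§6 applies (level before this adjustment is 5 < 11, so +1): 5 + 1 = 6.
§8 applies: 6 + 3 = 9.
Final offense level: 9.
Criminal history: 0 prior points → Category A (0-1).
Level 9 falls in the 7-9 band.
Grid: Level 7-9 × Category A = 48-72 weeks.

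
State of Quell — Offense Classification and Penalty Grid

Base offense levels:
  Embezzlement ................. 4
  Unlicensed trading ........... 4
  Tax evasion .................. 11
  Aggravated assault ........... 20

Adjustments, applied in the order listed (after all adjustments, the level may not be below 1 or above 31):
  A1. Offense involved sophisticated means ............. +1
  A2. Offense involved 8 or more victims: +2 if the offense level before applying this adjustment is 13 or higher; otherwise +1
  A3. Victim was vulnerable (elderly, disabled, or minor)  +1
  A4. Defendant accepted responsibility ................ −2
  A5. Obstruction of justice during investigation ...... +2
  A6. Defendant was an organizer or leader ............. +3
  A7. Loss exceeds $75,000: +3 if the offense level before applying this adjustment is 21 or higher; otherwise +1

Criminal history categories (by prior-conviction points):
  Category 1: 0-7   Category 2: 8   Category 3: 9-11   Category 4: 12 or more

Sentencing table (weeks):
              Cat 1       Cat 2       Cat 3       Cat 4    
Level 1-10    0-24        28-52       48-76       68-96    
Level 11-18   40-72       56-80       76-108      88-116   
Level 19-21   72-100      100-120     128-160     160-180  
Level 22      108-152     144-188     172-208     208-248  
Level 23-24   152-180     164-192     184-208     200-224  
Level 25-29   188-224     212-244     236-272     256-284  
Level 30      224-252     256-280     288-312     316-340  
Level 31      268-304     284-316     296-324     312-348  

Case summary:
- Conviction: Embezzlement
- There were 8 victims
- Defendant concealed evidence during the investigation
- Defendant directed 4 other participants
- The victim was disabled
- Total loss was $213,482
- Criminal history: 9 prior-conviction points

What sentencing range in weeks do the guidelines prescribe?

Base offense level for embezzlement: 4.
A1 does not apply.
A2 applies (level before this adjustment is 4 < 13, so +1): 4 + 1 = 5.
A3 applies: 5 + 1 = 6.
A5 applies: 6 + 2 = 8.
A6 applies: 8 + 3 = 11.
A7 applies (level before this adjustment is 11 < 21, so +1): 11 + 1 = 12.
Final offense level: 12.
Criminal history: 9 prior points → Category 3 (9-11).
Level 12 falls in the 11-18 band.
Grid: Level 11-18 × Category 3 = 76-108 weeks.

76-108 weeks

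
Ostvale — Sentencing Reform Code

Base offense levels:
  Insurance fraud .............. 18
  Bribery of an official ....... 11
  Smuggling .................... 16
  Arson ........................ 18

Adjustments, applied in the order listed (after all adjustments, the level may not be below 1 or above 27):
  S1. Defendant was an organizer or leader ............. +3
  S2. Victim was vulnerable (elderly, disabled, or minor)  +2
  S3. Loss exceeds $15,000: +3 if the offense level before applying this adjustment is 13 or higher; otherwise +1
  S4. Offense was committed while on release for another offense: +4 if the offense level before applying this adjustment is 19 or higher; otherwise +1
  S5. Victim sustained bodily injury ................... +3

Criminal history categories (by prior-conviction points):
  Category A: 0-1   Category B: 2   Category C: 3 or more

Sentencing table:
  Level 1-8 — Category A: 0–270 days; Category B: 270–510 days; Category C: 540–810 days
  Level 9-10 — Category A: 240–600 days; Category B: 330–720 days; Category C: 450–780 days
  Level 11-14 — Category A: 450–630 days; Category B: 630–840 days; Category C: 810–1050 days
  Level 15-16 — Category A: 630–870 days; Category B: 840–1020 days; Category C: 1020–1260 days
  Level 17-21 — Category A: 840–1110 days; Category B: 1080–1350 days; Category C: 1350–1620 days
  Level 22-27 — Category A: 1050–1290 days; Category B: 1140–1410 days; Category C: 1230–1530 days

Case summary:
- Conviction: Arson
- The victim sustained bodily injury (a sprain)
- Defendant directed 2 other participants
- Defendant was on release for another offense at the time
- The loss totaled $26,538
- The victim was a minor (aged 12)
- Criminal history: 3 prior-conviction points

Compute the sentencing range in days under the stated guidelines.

1230-1530 days

Base offense level for arson: 18.
S1 applies: 18 + 3 = 21.
S2 applies: 21 + 2 = 23.
S3 applies (level before this adjustment is 23 ≥ 13, so +3): 23 + 3 = 26.
S4 applies (level before this adjustment is 26 ≥ 19, so +4): 26 + 4 = 30.
S5 applies: 30 + 3 = 33.
Level 33 exceeds the maximum of 27; capped at 27.
Final offense level: 27.
Criminal history: 3 prior points → Category C (3+).
Level 27 falls in the 22-27 band.
Grid: Level 22-27 × Category C = 1230-1530 days.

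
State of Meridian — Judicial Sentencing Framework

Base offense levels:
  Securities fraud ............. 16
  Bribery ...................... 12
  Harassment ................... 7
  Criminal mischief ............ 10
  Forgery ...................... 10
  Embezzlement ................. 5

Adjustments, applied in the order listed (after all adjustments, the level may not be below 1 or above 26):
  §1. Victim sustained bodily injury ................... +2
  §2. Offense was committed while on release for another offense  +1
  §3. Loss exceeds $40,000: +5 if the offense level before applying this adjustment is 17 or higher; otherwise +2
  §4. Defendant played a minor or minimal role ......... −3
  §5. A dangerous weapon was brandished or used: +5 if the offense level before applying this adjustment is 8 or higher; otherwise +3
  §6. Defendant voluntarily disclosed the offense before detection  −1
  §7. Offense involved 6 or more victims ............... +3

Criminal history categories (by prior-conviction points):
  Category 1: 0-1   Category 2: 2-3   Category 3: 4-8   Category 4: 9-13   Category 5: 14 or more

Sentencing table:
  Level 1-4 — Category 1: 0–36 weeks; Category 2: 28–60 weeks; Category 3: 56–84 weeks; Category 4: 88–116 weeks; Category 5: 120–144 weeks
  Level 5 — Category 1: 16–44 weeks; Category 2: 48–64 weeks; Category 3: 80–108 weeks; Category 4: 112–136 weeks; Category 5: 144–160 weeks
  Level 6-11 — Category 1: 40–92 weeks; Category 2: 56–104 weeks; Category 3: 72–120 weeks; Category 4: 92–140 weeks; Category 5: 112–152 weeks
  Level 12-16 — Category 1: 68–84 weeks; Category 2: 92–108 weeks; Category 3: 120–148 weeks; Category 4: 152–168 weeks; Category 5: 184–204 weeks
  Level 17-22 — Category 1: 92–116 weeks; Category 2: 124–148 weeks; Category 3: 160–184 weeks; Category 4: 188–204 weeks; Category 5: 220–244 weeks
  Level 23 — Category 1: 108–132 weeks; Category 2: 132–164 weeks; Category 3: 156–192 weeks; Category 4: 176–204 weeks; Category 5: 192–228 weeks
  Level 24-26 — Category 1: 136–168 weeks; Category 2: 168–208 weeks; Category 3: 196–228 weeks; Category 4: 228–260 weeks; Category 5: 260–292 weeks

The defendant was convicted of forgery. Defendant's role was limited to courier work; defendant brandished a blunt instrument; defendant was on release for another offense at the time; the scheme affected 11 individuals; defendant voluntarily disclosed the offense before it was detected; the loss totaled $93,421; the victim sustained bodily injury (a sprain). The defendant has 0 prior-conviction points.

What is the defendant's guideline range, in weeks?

Base offense level for forgery: 10.
§1 applies: 10 + 2 = 12.
§2 applies: 12 + 1 = 13.
§3 applies (level before this adjustment is 13 < 17, so +2): 13 + 2 = 15.
§4 applies: 15 − 3 = 12.
§5 applies (level before this adjustment is 12 ≥ 8, so +5): 12 + 5 = 17.
§6 applies: 17 − 1 = 16.
§7 applies: 16 + 3 = 19.
Final offense level: 19.
Criminal history: 0 prior points → Category 1 (0-1).
Level 19 falls in the 17-22 band.
Grid: Level 17-22 × Category 1 = 92-116 weeks.

92-116 weeks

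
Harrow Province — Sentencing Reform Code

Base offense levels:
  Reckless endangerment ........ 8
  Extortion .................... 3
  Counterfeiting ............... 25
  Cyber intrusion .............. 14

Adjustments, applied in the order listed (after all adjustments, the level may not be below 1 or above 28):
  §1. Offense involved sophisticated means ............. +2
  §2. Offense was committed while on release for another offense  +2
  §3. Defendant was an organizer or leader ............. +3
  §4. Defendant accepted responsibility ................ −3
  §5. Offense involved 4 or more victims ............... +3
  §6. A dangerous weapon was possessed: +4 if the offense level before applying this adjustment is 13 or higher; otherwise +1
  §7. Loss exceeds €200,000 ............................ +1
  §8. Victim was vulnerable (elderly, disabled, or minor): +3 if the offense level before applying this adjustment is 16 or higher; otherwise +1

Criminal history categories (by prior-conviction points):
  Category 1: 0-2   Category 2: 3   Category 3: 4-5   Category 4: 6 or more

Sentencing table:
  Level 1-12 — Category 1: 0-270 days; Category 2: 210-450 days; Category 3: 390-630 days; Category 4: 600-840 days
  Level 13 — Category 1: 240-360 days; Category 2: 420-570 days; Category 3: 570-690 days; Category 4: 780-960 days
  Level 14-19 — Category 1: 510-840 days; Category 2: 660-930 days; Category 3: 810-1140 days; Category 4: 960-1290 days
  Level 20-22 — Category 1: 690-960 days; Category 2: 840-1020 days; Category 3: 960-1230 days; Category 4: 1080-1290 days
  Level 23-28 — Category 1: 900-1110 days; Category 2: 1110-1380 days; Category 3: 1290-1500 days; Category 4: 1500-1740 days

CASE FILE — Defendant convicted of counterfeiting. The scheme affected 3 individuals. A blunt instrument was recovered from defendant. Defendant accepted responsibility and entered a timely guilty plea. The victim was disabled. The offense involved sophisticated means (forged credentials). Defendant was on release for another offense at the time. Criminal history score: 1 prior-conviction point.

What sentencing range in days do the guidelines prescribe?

Base offense level for counterfeiting: 25.
§1 applies: 25 + 2 = 27.
§2 applies: 27 + 2 = 29.
§4 applies: 29 − 3 = 26.
§5 does not apply.
§6 applies (level before this adjustment is 26 ≥ 13, so +4): 26 + 4 = 30.
§7 does not apply.
§8 applies (level before this adjustment is 30 ≥ 16, so +3): 30 + 3 = 33.
Level 33 exceeds the maximum of 28; capped at 28.
Final offense level: 28.
Criminal history: 1 prior point → Category 1 (0-2).
Level 28 falls in the 23-28 band.
Grid: Level 23-28 × Category 1 = 900-1110 days.

900-1110 days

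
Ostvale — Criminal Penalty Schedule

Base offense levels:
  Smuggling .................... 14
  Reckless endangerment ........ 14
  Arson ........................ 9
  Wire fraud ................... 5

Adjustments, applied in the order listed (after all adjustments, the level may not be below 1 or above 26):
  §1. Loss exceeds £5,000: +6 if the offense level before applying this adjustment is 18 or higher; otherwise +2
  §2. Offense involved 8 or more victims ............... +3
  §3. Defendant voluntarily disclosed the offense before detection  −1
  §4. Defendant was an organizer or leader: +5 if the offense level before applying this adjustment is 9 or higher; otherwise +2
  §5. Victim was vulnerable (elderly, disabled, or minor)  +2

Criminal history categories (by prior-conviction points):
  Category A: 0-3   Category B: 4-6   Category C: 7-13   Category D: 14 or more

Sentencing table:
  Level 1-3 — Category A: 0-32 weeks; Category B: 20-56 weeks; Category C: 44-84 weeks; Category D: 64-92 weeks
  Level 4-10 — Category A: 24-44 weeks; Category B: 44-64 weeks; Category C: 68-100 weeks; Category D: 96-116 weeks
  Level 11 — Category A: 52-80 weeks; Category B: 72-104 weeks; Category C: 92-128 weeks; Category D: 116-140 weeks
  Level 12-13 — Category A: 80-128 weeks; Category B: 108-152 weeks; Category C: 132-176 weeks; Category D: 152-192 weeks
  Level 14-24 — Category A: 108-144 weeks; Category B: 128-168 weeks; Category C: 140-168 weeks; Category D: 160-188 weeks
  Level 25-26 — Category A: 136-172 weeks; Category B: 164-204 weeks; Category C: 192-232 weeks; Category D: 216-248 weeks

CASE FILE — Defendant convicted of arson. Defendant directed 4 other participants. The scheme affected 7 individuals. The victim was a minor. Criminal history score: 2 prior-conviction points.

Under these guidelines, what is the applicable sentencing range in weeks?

108-144 weeks

Base offense level for arson: 9.
§1 does not apply.
§2 does not apply.
§3 does not apply.
§4 applies (level before this adjustment is 9 ≥ 9, so +5): 9 + 5 = 14.
§5 applies: 14 + 2 = 16.
Final offense level: 16.
Criminal history: 2 prior points → Category A (0-3).
Level 16 falls in the 14-24 band.
Grid: Level 14-24 × Category A = 108-144 weeks.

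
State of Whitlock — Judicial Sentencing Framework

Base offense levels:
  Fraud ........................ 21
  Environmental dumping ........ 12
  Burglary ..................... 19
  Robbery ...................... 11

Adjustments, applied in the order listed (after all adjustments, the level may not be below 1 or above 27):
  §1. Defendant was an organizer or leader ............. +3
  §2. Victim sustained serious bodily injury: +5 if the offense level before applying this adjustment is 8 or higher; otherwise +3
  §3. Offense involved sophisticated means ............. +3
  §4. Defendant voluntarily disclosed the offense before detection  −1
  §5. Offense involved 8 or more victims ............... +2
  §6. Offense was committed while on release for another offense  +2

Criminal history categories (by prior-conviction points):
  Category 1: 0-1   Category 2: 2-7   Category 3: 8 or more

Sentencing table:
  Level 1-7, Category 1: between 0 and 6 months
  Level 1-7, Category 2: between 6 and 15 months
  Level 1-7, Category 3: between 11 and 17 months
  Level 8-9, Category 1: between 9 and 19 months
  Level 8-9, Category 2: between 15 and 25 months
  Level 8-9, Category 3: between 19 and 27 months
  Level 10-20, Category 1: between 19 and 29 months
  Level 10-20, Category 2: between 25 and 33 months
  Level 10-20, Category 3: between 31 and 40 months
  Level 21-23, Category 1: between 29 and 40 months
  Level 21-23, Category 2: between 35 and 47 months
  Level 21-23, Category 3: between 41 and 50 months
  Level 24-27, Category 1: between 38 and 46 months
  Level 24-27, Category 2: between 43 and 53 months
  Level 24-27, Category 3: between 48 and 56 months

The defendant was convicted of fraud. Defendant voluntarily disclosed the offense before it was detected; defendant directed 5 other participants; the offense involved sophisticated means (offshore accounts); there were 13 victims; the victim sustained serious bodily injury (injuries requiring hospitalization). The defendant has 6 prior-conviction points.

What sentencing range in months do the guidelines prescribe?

Base offense level for fraud: 21.
§1 applies: 21 + 3 = 24.
§2 applies (level before this adjustment is 24 ≥ 8, so +5): 24 + 5 = 29.
§3 applies: 29 + 3 = 32.
§4 applies: 32 − 1 = 31.
§5 applies: 31 + 2 = 33.
Level 33 exceeds the maximum of 27; capped at 27.
Final offense level: 27.
Criminal history: 6 prior points → Category 2 (2-7).
Level 27 falls in the 24-27 band.
Grid: Level 24-27 × Category 2 = 43-53 months.

43-53 months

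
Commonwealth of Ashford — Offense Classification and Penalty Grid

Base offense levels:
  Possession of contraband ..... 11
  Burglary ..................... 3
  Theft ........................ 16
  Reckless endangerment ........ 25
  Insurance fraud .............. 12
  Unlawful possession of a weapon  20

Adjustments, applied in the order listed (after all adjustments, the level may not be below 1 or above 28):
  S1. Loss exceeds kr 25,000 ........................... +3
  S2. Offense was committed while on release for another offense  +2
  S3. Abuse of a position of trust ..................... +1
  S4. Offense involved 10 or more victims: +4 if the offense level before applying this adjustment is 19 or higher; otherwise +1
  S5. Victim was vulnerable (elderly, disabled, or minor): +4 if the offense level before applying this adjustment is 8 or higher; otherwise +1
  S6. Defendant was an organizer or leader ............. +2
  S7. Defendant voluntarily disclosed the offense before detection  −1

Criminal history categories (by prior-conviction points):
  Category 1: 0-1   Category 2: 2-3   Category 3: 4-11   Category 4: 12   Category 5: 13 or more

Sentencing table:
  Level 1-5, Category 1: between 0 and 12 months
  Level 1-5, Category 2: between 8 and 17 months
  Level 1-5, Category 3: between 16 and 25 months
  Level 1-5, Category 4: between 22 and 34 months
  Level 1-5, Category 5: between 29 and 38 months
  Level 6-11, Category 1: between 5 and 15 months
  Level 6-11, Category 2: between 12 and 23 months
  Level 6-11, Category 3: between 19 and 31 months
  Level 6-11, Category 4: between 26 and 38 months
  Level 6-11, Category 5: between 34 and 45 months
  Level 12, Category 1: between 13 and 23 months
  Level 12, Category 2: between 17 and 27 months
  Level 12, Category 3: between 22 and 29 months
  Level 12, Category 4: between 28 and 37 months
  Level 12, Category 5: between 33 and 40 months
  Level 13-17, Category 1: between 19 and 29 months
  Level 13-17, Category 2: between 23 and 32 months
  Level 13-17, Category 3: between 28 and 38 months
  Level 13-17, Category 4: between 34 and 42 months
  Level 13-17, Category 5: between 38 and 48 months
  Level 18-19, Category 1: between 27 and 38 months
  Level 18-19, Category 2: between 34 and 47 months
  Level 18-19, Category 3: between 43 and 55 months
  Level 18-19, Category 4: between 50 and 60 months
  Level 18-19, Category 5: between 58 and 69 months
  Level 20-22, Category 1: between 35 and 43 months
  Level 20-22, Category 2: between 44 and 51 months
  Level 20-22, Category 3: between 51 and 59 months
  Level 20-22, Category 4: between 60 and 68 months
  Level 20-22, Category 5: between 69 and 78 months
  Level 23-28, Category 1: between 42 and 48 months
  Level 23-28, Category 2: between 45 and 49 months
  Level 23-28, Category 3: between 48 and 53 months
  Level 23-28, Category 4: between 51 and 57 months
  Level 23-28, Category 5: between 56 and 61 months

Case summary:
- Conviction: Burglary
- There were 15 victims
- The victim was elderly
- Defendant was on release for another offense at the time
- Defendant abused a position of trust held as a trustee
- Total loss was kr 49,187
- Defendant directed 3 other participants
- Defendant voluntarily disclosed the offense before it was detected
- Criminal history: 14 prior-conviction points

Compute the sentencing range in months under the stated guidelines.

Base offense level for burglary: 3.
S1 applies: 3 + 3 = 6.
S2 applies: 6 + 2 = 8.
S3 applies: 8 + 1 = 9.
S4 applies (level before this adjustment is 9 < 19, so +1): 9 + 1 = 10.
S5 applies (level before this adjustment is 10 ≥ 8, so +4): 10 + 4 = 14.
S6 applies: 14 + 2 = 16.
S7 applies: 16 − 1 = 15.
Final offense level: 15.
Criminal history: 14 prior points → Category 5 (13+).
Level 15 falls in the 13-17 band.
Grid: Level 13-17 × Category 5 = 38-48 months.

38-48 months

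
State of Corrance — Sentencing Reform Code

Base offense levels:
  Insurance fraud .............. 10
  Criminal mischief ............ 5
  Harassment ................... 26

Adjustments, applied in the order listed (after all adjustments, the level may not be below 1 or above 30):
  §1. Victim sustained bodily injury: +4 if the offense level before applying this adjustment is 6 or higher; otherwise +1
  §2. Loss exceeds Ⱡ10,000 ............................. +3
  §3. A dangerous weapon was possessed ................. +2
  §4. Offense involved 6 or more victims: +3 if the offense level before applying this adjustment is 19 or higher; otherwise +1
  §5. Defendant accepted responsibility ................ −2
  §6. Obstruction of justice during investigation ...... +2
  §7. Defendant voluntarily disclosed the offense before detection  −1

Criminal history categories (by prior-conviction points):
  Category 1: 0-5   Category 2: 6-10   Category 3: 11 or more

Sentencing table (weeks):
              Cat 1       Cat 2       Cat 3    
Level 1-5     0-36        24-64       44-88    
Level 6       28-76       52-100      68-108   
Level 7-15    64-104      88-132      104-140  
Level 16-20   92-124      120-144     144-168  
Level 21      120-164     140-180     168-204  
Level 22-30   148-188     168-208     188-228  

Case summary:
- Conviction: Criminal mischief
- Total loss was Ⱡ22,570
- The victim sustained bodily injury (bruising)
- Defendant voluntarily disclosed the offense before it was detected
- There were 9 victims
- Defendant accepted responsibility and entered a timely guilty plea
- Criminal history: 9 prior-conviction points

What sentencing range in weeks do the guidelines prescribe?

Base offense level for criminal mischief: 5.
§1 applies (level before this adjustment is 5 < 6, so +1): 5 + 1 = 6.
§2 applies: 6 + 3 = 9.
§4 applies (level before this adjustment is 9 < 19, so +1): 9 + 1 = 10.
§5 applies: 10 − 2 = 8.
§6 does not apply.
§7 applies: 8 − 1 = 7.
Final offense level: 7.
Criminal history: 9 prior points → Category 2 (6-10).
Level 7 falls in the 7-15 band.
Grid: Level 7-15 × Category 2 = 88-132 weeks.

88-132 weeks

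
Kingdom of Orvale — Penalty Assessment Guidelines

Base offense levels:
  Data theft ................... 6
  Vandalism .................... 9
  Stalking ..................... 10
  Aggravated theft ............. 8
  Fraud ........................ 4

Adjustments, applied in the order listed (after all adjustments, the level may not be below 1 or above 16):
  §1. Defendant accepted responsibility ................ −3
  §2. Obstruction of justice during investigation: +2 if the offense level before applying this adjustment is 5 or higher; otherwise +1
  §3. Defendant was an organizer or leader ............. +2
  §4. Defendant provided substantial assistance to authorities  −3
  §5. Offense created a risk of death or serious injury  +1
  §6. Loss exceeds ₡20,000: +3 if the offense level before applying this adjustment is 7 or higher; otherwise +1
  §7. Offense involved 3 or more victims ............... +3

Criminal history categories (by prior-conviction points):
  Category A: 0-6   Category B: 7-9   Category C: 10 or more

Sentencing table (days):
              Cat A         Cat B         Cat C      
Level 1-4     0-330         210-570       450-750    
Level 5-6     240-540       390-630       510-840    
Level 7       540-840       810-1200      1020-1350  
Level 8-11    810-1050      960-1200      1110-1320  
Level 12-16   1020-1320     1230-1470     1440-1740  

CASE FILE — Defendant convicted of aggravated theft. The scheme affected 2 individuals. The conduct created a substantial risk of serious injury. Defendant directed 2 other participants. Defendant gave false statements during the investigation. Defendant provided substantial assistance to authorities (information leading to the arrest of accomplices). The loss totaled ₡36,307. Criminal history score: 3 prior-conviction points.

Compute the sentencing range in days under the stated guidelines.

1020-1320 days

Base offense level for aggravated theft: 8.
§1 does not apply.
§2 applies (level before this adjustment is 8 ≥ 5, so +2): 8 + 2 = 10.
§3 applies: 10 + 2 = 12.
§4 applies: 12 − 3 = 9.
§5 applies: 9 + 1 = 10.
§6 applies (level before this adjustment is 10 ≥ 7, so +3): 10 + 3 = 13.
Final offense level: 13.
Criminal history: 3 prior points → Category A (0-6).
Level 13 falls in the 12-16 band.
Grid: Level 12-16 × Category A = 1020-1320 days.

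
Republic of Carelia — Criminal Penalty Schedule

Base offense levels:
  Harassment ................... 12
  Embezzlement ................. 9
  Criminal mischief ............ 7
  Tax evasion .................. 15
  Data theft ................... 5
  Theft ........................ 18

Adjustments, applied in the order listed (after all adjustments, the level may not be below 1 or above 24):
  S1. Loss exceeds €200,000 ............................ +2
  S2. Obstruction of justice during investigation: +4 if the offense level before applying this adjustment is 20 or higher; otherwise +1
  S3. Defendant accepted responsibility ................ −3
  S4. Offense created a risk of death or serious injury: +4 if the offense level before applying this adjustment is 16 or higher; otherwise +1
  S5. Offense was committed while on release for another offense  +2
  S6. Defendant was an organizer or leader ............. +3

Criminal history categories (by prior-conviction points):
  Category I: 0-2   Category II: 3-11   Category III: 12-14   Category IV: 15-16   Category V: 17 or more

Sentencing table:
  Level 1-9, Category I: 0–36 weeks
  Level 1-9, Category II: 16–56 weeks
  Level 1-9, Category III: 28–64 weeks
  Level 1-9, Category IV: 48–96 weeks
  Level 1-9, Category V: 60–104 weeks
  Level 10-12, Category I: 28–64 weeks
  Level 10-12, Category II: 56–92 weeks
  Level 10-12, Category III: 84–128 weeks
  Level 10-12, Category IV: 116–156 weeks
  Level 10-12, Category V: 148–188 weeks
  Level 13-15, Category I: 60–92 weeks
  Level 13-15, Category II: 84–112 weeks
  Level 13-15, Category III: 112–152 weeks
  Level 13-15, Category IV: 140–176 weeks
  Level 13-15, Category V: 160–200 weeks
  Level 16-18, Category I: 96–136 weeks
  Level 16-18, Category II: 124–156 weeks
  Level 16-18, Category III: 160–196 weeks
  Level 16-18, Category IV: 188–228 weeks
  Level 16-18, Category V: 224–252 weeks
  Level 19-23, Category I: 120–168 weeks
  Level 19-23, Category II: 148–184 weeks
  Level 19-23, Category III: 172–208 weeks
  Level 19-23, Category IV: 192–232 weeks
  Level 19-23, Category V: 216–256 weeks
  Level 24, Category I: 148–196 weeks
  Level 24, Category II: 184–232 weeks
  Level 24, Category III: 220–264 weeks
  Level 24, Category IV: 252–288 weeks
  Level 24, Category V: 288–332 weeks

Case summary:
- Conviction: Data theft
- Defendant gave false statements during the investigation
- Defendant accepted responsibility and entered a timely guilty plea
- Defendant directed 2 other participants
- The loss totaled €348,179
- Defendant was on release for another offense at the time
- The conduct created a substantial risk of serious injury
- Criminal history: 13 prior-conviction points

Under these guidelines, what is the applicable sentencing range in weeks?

Base offense level for data theft: 5.
S1 applies: 5 + 2 = 7.
S2 applies (level before this adjustment is 7 < 20, so +1): 7 + 1 = 8.
S3 applies: 8 − 3 = 5.
S4 applies (level before this adjustment is 5 < 16, so +1): 5 + 1 = 6.
S5 applies: 6 + 2 = 8.
S6 applies: 8 + 3 = 11.
Final offense level: 11.
Criminal history: 13 prior points → Category III (12-14).
Level 11 falls in the 10-12 band.
Grid: Level 10-12 × Category III = 84-128 weeks.

84-128 weeks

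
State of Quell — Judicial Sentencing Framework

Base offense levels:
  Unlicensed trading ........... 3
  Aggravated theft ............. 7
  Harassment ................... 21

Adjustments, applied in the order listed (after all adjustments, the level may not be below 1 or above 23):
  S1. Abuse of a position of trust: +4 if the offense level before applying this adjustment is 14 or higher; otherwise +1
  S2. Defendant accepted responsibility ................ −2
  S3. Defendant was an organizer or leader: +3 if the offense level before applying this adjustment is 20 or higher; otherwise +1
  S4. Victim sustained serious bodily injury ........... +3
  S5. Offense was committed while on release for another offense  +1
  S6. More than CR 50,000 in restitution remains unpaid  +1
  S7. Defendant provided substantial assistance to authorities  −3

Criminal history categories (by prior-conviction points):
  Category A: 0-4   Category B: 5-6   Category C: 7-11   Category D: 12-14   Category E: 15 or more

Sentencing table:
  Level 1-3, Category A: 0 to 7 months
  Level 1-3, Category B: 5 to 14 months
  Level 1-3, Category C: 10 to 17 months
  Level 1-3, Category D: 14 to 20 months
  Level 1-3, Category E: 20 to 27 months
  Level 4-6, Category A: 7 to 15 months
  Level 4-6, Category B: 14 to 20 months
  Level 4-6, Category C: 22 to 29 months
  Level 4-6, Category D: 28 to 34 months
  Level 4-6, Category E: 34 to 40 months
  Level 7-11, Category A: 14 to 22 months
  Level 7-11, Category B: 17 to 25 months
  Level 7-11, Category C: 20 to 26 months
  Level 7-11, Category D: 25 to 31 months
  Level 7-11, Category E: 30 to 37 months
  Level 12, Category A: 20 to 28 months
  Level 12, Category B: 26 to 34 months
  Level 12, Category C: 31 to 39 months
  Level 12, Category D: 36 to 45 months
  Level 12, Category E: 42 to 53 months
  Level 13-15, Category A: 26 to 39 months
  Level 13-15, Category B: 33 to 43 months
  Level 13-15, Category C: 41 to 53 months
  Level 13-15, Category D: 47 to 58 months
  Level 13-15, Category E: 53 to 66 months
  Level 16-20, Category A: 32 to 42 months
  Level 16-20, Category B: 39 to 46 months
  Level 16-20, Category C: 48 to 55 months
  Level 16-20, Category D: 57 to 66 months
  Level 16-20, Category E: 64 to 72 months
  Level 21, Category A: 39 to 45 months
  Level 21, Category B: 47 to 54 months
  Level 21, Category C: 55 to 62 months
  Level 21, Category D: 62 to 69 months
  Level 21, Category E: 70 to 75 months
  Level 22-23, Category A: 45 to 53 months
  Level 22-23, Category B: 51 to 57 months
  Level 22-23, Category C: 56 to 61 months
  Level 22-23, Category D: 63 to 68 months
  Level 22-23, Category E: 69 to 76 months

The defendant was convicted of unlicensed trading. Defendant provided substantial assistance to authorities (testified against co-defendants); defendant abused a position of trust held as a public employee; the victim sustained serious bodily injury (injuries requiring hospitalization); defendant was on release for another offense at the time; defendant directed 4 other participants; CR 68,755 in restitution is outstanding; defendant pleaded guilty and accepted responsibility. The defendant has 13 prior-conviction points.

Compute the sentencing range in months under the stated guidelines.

28-34 months

Base offense level for unlicensed trading: 3.
S1 applies (level before this adjustment is 3 < 14, so +1): 3 + 1 = 4.
S2 applies: 4 − 2 = 2.
S3 applies (level before this adjustment is 2 < 20, so +1): 2 + 1 = 3.
S4 applies: 3 + 3 = 6.
S5 applies: 6 + 1 = 7.
S6 applies: 7 + 1 = 8.
S7 applies: 8 − 3 = 5.
Final offense level: 5.
Criminal history: 13 prior points → Category D (12-14).
Level 5 falls in the 4-6 band.
Grid: Level 4-6 × Category D = 28-34 months.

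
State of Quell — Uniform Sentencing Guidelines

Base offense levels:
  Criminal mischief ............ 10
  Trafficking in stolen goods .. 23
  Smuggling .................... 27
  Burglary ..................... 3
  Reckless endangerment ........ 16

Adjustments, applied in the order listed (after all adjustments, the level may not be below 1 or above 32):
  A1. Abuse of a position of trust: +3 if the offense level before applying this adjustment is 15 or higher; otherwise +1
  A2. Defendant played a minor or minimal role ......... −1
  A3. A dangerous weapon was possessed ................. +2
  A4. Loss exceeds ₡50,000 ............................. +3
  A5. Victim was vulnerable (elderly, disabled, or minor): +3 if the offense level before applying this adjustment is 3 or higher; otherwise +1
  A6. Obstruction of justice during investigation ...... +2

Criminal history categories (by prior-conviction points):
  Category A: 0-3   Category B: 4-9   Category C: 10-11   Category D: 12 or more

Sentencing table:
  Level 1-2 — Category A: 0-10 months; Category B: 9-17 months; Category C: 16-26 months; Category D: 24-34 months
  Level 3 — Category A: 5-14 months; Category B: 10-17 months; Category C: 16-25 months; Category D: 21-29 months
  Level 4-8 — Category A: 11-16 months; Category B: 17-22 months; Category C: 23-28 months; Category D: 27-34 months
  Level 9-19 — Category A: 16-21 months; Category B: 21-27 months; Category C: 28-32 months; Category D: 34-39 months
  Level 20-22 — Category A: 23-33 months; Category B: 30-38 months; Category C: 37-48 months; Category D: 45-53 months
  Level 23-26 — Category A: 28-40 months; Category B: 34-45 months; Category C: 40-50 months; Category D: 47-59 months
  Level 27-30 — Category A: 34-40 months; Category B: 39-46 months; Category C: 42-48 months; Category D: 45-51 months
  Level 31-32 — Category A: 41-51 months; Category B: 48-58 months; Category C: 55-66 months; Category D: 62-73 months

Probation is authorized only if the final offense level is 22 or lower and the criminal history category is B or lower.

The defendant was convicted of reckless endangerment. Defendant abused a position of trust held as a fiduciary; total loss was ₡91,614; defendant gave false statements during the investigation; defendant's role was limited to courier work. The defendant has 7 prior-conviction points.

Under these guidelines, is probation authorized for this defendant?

Base offense level for reckless endangerment: 16.
A1 applies (level before this adjustment is 16 ≥ 15, so +3): 16 + 3 = 19.
A2 applies: 19 − 1 = 18.
A3 does not apply.
A4 applies: 18 + 3 = 21.
A6 applies: 21 + 2 = 23.
Final offense level: 23.
Criminal history: 7 prior points → Category B (4-9).
Level 23 falls in the 23-26 band.
Grid: Level 23-26 × Category B = 34-45 months.
Probation check: level 23 > 22 and category B ≤ B → not eligible.

No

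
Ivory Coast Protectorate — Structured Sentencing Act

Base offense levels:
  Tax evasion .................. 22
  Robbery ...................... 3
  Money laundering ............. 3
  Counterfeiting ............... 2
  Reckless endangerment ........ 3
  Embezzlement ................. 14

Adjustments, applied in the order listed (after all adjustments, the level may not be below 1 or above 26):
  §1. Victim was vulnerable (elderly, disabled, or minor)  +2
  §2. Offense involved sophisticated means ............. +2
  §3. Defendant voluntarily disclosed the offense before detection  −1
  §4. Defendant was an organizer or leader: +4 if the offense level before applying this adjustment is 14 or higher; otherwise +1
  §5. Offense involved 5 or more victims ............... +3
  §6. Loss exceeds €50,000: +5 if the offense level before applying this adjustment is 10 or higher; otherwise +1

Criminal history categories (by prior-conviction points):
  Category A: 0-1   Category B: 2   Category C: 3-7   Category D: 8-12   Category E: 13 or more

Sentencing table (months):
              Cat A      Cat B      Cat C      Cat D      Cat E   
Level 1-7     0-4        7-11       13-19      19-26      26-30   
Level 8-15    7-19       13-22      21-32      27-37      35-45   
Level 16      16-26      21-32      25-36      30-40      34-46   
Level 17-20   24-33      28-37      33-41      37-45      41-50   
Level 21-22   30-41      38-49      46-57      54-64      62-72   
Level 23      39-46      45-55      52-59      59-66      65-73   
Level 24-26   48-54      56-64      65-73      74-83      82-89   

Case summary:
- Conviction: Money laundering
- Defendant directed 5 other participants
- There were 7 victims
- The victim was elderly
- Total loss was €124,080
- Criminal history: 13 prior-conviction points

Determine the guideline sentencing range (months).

Base offense level for money laundering: 3.
§1 applies: 3 + 2 = 5.
§2 does not apply.
§3 does not apply.
§4 applies (level before this adjustment is 5 < 14, so +1): 5 + 1 = 6.
§5 applies: 6 + 3 = 9.
§6 applies (level before this adjustment is 9 < 10, so +1): 9 + 1 = 10.
Final offense level: 10.
Criminal history: 13 prior points → Category E (13+).
Level 10 falls in the 8-15 band.
Grid: Level 8-15 × Category E = 35-45 months.

35-45 months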